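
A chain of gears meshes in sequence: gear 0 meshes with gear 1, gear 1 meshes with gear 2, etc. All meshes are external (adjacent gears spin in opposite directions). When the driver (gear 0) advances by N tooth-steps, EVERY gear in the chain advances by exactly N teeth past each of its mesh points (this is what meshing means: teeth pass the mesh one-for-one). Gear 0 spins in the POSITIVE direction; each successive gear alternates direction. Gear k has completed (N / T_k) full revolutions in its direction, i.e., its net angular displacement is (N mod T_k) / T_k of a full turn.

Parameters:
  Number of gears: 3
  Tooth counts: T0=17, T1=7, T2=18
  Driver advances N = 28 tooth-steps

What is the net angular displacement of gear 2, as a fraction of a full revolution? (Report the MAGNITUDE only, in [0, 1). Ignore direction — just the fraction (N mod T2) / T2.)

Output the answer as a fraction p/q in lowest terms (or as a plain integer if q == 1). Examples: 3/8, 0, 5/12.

Chain of 3 gears, tooth counts: [17, 7, 18]
  gear 0: T0=17, direction=positive, advance = 28 mod 17 = 11 teeth = 11/17 turn
  gear 1: T1=7, direction=negative, advance = 28 mod 7 = 0 teeth = 0/7 turn
  gear 2: T2=18, direction=positive, advance = 28 mod 18 = 10 teeth = 10/18 turn
Gear 2: 28 mod 18 = 10
Fraction = 10 / 18 = 5/9 (gcd(10,18)=2) = 5/9

Answer: 5/9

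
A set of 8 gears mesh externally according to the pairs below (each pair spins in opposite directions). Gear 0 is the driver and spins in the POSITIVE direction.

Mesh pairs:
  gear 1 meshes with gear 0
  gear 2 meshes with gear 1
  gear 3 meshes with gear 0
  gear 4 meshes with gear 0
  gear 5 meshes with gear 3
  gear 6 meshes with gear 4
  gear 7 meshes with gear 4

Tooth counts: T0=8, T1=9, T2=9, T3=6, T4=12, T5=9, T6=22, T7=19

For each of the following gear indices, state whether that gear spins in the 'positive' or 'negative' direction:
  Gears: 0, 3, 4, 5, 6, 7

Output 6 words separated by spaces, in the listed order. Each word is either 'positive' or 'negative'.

Gear 0 (driver): positive (depth 0)
  gear 1: meshes with gear 0 -> depth 1 -> negative (opposite of gear 0)
  gear 2: meshes with gear 1 -> depth 2 -> positive (opposite of gear 1)
  gear 3: meshes with gear 0 -> depth 1 -> negative (opposite of gear 0)
  gear 4: meshes with gear 0 -> depth 1 -> negative (opposite of gear 0)
  gear 5: meshes with gear 3 -> depth 2 -> positive (opposite of gear 3)
  gear 6: meshes with gear 4 -> depth 2 -> positive (opposite of gear 4)
  gear 7: meshes with gear 4 -> depth 2 -> positive (opposite of gear 4)
Queried indices 0, 3, 4, 5, 6, 7 -> positive, negative, negative, positive, positive, positive

Answer: positive negative negative positive positive positive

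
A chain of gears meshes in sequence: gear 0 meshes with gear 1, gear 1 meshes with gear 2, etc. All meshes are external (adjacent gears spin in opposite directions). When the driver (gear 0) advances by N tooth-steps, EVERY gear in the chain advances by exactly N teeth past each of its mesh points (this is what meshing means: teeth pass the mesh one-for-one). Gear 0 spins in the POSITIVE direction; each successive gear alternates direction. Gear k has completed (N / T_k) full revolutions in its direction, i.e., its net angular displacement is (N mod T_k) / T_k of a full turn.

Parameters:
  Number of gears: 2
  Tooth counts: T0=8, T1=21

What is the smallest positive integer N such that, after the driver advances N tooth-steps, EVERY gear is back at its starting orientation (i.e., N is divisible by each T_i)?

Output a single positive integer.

Answer: 168

Derivation:
Gear k returns to start when N is a multiple of T_k.
All gears at start simultaneously when N is a common multiple of [8, 21]; the smallest such N is lcm(8, 21).
Start: lcm = T0 = 8
Fold in T1=21: gcd(8, 21) = 1; lcm(8, 21) = 8 * 21 / 1 = 168 / 1 = 168
Full cycle length = 168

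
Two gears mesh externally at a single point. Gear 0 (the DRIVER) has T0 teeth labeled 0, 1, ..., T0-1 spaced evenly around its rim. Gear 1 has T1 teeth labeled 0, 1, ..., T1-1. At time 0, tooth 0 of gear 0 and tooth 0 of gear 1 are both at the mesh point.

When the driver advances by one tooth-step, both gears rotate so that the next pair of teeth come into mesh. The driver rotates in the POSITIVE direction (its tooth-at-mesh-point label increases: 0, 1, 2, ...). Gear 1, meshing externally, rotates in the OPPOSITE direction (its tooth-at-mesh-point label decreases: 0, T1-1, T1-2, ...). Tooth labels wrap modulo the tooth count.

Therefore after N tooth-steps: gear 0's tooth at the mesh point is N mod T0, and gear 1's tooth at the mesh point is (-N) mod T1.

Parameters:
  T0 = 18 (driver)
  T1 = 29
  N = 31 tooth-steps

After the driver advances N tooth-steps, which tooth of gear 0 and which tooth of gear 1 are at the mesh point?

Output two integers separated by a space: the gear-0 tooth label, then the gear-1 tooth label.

Gear 0 (driver, T0=18): tooth at mesh = N mod T0
  31 = 1 * 18 + 13, so 31 mod 18 = 13
  gear 0 tooth = 13
Gear 1 (driven, T1=29): tooth at mesh = (-N) mod T1
  31 = 1 * 29 + 2, so 31 mod 29 = 2
  (-31) mod 29 = (-2) mod 29 = 29 - 2 = 27
Mesh after 31 steps: gear-0 tooth 13 meets gear-1 tooth 27

Answer: 13 27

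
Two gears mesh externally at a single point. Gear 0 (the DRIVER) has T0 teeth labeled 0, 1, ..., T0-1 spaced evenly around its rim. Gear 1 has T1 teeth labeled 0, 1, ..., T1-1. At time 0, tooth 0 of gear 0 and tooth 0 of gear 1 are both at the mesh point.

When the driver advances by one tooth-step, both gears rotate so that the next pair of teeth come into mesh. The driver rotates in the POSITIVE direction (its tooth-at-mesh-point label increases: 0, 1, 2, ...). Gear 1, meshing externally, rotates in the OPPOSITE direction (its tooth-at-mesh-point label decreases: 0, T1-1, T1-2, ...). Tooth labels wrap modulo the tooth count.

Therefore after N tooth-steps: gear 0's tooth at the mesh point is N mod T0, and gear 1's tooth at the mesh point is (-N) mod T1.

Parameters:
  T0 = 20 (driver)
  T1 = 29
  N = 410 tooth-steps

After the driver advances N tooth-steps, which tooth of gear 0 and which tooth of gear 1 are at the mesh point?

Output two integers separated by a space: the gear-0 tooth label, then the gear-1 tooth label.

Gear 0 (driver, T0=20): tooth at mesh = N mod T0
  410 = 20 * 20 + 10, so 410 mod 20 = 10
  gear 0 tooth = 10
Gear 1 (driven, T1=29): tooth at mesh = (-N) mod T1
  410 = 14 * 29 + 4, so 410 mod 29 = 4
  (-410) mod 29 = (-4) mod 29 = 29 - 4 = 25
Mesh after 410 steps: gear-0 tooth 10 meets gear-1 tooth 25

Answer: 10 25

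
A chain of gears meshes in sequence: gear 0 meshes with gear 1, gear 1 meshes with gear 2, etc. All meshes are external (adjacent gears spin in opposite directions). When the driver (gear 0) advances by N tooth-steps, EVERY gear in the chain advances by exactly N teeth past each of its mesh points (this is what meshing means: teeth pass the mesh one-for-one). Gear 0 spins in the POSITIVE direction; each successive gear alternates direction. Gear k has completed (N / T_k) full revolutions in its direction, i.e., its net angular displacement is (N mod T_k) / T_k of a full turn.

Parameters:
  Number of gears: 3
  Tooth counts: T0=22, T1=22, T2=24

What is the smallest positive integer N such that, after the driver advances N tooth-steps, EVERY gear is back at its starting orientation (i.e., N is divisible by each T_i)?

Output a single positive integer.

Gear k returns to start when N is a multiple of T_k.
All gears at start simultaneously when N is a common multiple of [22, 22, 24]; the smallest such N is lcm(22, 22, 24).
Start: lcm = T0 = 22
Fold in T1=22: gcd(22, 22) = 22; lcm(22, 22) = 22 * 22 / 22 = 484 / 22 = 22
Fold in T2=24: gcd(22, 24) = 2; lcm(22, 24) = 22 * 24 / 2 = 528 / 2 = 264
Full cycle length = 264

Answer: 264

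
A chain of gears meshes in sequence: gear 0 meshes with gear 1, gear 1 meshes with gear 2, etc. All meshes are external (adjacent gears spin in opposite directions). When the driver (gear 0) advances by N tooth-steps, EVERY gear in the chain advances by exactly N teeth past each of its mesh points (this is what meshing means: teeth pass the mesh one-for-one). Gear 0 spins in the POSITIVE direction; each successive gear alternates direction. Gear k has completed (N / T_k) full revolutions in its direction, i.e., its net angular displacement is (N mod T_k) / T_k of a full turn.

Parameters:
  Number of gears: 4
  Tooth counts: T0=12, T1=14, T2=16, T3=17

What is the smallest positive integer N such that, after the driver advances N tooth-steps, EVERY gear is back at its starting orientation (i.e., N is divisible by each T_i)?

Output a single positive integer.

Answer: 5712

Derivation:
Gear k returns to start when N is a multiple of T_k.
All gears at start simultaneously when N is a common multiple of [12, 14, 16, 17]; the smallest such N is lcm(12, 14, 16, 17).
Start: lcm = T0 = 12
Fold in T1=14: gcd(12, 14) = 2; lcm(12, 14) = 12 * 14 / 2 = 168 / 2 = 84
Fold in T2=16: gcd(84, 16) = 4; lcm(84, 16) = 84 * 16 / 4 = 1344 / 4 = 336
Fold in T3=17: gcd(336, 17) = 1; lcm(336, 17) = 336 * 17 / 1 = 5712 / 1 = 5712
Full cycle length = 5712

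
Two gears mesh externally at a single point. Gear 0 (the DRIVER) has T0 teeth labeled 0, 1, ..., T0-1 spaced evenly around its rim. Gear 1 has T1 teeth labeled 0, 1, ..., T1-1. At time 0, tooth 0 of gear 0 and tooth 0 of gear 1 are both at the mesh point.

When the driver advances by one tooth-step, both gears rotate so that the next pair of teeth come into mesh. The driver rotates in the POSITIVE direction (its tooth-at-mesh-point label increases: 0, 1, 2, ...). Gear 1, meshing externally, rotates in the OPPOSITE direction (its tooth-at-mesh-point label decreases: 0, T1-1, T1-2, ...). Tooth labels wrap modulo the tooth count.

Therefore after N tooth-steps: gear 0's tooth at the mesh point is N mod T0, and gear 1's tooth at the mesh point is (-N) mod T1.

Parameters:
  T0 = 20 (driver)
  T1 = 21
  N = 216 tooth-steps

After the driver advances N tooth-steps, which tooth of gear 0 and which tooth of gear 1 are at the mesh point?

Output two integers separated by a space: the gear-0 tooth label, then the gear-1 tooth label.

Answer: 16 15

Derivation:
Gear 0 (driver, T0=20): tooth at mesh = N mod T0
  216 = 10 * 20 + 16, so 216 mod 20 = 16
  gear 0 tooth = 16
Gear 1 (driven, T1=21): tooth at mesh = (-N) mod T1
  216 = 10 * 21 + 6, so 216 mod 21 = 6
  (-216) mod 21 = (-6) mod 21 = 21 - 6 = 15
Mesh after 216 steps: gear-0 tooth 16 meets gear-1 tooth 15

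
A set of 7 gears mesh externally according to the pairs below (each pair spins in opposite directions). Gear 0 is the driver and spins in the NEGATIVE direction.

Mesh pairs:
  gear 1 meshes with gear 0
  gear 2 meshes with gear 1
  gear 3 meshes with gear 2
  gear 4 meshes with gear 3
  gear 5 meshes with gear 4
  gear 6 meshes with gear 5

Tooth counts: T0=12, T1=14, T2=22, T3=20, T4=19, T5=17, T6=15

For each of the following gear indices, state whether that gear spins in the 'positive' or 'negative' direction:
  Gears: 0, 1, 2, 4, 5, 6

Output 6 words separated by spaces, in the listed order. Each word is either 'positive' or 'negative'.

Answer: negative positive negative negative positive negative

Derivation:
Gear 0 (driver): negative (depth 0)
  gear 1: meshes with gear 0 -> depth 1 -> positive (opposite of gear 0)
  gear 2: meshes with gear 1 -> depth 2 -> negative (opposite of gear 1)
  gear 3: meshes with gear 2 -> depth 3 -> positive (opposite of gear 2)
  gear 4: meshes with gear 3 -> depth 4 -> negative (opposite of gear 3)
  gear 5: meshes with gear 4 -> depth 5 -> positive (opposite of gear 4)
  gear 6: meshes with gear 5 -> depth 6 -> negative (opposite of gear 5)
Queried indices 0, 1, 2, 4, 5, 6 -> negative, positive, negative, negative, positive, negative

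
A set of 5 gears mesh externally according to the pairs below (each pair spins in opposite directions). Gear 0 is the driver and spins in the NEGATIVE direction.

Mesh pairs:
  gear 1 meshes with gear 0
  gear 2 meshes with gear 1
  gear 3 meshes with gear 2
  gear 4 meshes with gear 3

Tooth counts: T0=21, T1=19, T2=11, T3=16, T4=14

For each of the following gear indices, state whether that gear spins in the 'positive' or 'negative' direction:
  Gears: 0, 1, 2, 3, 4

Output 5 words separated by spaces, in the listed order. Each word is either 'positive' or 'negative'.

Gear 0 (driver): negative (depth 0)
  gear 1: meshes with gear 0 -> depth 1 -> positive (opposite of gear 0)
  gear 2: meshes with gear 1 -> depth 2 -> negative (opposite of gear 1)
  gear 3: meshes with gear 2 -> depth 3 -> positive (opposite of gear 2)
  gear 4: meshes with gear 3 -> depth 4 -> negative (opposite of gear 3)
Queried indices 0, 1, 2, 3, 4 -> negative, positive, negative, positive, negative

Answer: negative positive negative positive negative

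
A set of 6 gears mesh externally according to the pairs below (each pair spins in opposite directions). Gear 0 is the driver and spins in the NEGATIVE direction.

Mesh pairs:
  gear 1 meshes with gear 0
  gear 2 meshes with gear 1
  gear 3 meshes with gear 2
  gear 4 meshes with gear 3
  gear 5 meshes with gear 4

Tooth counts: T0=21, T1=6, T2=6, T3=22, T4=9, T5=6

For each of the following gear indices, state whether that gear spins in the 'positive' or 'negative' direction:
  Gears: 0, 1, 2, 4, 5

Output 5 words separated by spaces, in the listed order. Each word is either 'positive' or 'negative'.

Answer: negative positive negative negative positive

Derivation:
Gear 0 (driver): negative (depth 0)
  gear 1: meshes with gear 0 -> depth 1 -> positive (opposite of gear 0)
  gear 2: meshes with gear 1 -> depth 2 -> negative (opposite of gear 1)
  gear 3: meshes with gear 2 -> depth 3 -> positive (opposite of gear 2)
  gear 4: meshes with gear 3 -> depth 4 -> negative (opposite of gear 3)
  gear 5: meshes with gear 4 -> depth 5 -> positive (opposite of gear 4)
Queried indices 0, 1, 2, 4, 5 -> negative, positive, negative, negative, positive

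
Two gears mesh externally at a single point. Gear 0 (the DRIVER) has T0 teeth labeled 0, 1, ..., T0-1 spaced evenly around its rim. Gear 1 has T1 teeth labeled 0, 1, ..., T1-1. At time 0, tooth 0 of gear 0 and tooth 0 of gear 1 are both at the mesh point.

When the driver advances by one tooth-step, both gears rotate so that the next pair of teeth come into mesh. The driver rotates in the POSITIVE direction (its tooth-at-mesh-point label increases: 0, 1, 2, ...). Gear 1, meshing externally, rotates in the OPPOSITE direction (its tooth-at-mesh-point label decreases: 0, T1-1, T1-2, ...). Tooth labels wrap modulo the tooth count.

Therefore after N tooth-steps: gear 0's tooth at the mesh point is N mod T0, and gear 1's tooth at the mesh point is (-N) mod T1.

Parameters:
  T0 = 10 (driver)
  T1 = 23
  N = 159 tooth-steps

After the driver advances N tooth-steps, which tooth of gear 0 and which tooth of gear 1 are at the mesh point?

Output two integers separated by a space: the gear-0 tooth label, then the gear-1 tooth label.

Gear 0 (driver, T0=10): tooth at mesh = N mod T0
  159 = 15 * 10 + 9, so 159 mod 10 = 9
  gear 0 tooth = 9
Gear 1 (driven, T1=23): tooth at mesh = (-N) mod T1
  159 = 6 * 23 + 21, so 159 mod 23 = 21
  (-159) mod 23 = (-21) mod 23 = 23 - 21 = 2
Mesh after 159 steps: gear-0 tooth 9 meets gear-1 tooth 2

Answer: 9 2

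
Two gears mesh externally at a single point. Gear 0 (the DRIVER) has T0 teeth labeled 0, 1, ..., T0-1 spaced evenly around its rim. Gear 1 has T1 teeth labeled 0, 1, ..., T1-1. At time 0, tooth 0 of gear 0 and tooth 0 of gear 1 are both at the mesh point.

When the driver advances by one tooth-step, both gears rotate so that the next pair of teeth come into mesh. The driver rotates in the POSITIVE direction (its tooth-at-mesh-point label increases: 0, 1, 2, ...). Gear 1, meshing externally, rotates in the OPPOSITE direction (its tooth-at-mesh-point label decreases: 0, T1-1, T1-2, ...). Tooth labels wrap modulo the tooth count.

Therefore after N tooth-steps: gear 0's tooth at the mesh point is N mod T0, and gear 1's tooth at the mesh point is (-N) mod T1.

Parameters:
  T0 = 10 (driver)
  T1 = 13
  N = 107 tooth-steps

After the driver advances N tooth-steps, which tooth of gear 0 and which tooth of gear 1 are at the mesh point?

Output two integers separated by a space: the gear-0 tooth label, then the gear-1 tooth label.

Gear 0 (driver, T0=10): tooth at mesh = N mod T0
  107 = 10 * 10 + 7, so 107 mod 10 = 7
  gear 0 tooth = 7
Gear 1 (driven, T1=13): tooth at mesh = (-N) mod T1
  107 = 8 * 13 + 3, so 107 mod 13 = 3
  (-107) mod 13 = (-3) mod 13 = 13 - 3 = 10
Mesh after 107 steps: gear-0 tooth 7 meets gear-1 tooth 10

Answer: 7 10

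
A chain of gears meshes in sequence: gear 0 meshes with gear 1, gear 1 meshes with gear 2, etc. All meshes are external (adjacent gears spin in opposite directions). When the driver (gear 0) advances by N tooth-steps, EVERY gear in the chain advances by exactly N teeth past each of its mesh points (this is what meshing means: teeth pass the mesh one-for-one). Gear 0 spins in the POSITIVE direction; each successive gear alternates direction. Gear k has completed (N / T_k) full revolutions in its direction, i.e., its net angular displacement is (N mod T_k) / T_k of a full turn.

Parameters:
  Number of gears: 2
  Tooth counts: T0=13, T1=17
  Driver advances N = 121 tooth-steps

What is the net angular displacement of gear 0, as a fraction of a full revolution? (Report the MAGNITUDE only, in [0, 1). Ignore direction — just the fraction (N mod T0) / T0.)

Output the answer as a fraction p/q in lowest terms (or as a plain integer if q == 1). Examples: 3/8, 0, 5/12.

Answer: 4/13

Derivation:
Chain of 2 gears, tooth counts: [13, 17]
  gear 0: T0=13, direction=positive, advance = 121 mod 13 = 4 teeth = 4/13 turn
  gear 1: T1=17, direction=negative, advance = 121 mod 17 = 2 teeth = 2/17 turn
Gear 0: 121 mod 13 = 4
Fraction = 4 / 13 = 4/13 (gcd(4,13)=1) = 4/13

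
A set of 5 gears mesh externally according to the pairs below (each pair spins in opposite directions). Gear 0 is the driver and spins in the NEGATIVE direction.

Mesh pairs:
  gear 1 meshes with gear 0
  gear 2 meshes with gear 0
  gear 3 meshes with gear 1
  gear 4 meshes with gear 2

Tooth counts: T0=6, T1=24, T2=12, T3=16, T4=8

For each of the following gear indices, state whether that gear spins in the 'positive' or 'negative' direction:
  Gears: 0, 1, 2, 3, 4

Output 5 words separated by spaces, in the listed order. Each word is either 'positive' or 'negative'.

Gear 0 (driver): negative (depth 0)
  gear 1: meshes with gear 0 -> depth 1 -> positive (opposite of gear 0)
  gear 2: meshes with gear 0 -> depth 1 -> positive (opposite of gear 0)
  gear 3: meshes with gear 1 -> depth 2 -> negative (opposite of gear 1)
  gear 4: meshes with gear 2 -> depth 2 -> negative (opposite of gear 2)
Queried indices 0, 1, 2, 3, 4 -> negative, positive, positive, negative, negative

Answer: negative positive positive negative negative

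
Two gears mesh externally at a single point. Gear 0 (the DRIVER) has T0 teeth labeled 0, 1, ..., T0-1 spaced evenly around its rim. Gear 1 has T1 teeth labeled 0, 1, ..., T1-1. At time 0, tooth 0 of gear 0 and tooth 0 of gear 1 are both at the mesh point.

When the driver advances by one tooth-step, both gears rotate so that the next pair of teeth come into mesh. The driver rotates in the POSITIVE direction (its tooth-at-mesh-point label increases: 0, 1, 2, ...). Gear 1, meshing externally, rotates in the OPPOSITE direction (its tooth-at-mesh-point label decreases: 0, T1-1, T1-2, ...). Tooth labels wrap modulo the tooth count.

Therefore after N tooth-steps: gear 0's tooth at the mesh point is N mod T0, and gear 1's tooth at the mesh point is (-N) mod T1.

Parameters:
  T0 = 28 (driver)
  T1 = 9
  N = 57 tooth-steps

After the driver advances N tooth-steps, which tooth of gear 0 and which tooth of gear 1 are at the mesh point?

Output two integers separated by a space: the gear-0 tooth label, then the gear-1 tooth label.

Answer: 1 6

Derivation:
Gear 0 (driver, T0=28): tooth at mesh = N mod T0
  57 = 2 * 28 + 1, so 57 mod 28 = 1
  gear 0 tooth = 1
Gear 1 (driven, T1=9): tooth at mesh = (-N) mod T1
  57 = 6 * 9 + 3, so 57 mod 9 = 3
  (-57) mod 9 = (-3) mod 9 = 9 - 3 = 6
Mesh after 57 steps: gear-0 tooth 1 meets gear-1 tooth 6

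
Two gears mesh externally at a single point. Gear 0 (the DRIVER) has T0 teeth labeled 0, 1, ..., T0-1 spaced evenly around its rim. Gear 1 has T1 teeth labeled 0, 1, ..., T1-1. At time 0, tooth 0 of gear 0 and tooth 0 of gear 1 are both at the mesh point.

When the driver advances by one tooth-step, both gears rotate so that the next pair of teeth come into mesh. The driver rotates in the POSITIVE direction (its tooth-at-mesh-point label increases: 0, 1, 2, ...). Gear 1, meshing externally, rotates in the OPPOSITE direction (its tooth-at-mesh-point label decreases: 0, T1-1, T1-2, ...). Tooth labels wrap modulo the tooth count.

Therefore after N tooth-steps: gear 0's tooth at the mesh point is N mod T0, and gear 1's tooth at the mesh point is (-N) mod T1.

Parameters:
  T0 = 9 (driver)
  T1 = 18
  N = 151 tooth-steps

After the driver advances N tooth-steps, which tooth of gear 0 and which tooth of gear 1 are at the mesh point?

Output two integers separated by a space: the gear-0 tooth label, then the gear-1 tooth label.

Gear 0 (driver, T0=9): tooth at mesh = N mod T0
  151 = 16 * 9 + 7, so 151 mod 9 = 7
  gear 0 tooth = 7
Gear 1 (driven, T1=18): tooth at mesh = (-N) mod T1
  151 = 8 * 18 + 7, so 151 mod 18 = 7
  (-151) mod 18 = (-7) mod 18 = 18 - 7 = 11
Mesh after 151 steps: gear-0 tooth 7 meets gear-1 tooth 11

Answer: 7 11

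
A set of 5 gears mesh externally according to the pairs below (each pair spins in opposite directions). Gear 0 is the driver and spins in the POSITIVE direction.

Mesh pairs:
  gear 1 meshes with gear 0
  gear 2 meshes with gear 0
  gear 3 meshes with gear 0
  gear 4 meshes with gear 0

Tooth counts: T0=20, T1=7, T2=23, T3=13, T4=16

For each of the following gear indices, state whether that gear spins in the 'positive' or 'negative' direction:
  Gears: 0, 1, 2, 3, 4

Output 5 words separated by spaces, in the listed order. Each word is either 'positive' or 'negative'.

Gear 0 (driver): positive (depth 0)
  gear 1: meshes with gear 0 -> depth 1 -> negative (opposite of gear 0)
  gear 2: meshes with gear 0 -> depth 1 -> negative (opposite of gear 0)
  gear 3: meshes with gear 0 -> depth 1 -> negative (opposite of gear 0)
  gear 4: meshes with gear 0 -> depth 1 -> negative (opposite of gear 0)
Queried indices 0, 1, 2, 3, 4 -> positive, negative, negative, negative, negative

Answer: positive negative negative negative negative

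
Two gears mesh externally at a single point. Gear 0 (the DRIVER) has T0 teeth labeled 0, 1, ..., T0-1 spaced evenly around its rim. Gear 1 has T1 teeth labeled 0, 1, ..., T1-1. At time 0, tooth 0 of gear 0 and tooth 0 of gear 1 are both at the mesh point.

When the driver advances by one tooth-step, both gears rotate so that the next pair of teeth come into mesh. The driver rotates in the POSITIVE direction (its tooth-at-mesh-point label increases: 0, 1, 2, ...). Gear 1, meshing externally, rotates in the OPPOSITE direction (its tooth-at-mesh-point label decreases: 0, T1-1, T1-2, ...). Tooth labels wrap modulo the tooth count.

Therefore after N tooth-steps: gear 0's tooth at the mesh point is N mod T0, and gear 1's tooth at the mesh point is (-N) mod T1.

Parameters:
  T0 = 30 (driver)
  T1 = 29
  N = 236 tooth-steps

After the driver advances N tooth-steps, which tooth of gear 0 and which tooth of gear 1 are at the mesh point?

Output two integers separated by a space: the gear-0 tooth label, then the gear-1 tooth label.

Answer: 26 25

Derivation:
Gear 0 (driver, T0=30): tooth at mesh = N mod T0
  236 = 7 * 30 + 26, so 236 mod 30 = 26
  gear 0 tooth = 26
Gear 1 (driven, T1=29): tooth at mesh = (-N) mod T1
  236 = 8 * 29 + 4, so 236 mod 29 = 4
  (-236) mod 29 = (-4) mod 29 = 29 - 4 = 25
Mesh after 236 steps: gear-0 tooth 26 meets gear-1 tooth 25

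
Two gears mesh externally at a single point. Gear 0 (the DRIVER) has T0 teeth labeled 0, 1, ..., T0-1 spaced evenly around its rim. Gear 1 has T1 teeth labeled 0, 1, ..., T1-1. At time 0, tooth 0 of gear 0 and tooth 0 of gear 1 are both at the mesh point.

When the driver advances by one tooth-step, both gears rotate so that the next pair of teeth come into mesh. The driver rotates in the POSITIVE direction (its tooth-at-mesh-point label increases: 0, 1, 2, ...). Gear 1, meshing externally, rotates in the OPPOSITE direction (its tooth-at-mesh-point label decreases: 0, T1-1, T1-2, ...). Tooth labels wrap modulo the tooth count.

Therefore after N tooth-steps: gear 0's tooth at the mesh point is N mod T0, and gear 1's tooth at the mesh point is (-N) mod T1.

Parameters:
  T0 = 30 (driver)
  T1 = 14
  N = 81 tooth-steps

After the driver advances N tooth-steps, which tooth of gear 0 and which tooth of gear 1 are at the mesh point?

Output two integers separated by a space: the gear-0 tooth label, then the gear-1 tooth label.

Answer: 21 3

Derivation:
Gear 0 (driver, T0=30): tooth at mesh = N mod T0
  81 = 2 * 30 + 21, so 81 mod 30 = 21
  gear 0 tooth = 21
Gear 1 (driven, T1=14): tooth at mesh = (-N) mod T1
  81 = 5 * 14 + 11, so 81 mod 14 = 11
  (-81) mod 14 = (-11) mod 14 = 14 - 11 = 3
Mesh after 81 steps: gear-0 tooth 21 meets gear-1 tooth 3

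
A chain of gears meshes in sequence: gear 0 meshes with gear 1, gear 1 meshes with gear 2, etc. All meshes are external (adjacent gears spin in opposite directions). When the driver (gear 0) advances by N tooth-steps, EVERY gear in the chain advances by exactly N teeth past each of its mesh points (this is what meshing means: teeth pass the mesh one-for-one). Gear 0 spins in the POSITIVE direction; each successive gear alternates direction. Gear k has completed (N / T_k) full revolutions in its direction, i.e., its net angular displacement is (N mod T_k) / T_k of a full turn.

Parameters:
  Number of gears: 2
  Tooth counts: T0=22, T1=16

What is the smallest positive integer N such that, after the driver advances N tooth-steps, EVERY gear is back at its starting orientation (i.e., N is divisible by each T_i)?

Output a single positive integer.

Gear k returns to start when N is a multiple of T_k.
All gears at start simultaneously when N is a common multiple of [22, 16]; the smallest such N is lcm(22, 16).
Start: lcm = T0 = 22
Fold in T1=16: gcd(22, 16) = 2; lcm(22, 16) = 22 * 16 / 2 = 352 / 2 = 176
Full cycle length = 176

Answer: 176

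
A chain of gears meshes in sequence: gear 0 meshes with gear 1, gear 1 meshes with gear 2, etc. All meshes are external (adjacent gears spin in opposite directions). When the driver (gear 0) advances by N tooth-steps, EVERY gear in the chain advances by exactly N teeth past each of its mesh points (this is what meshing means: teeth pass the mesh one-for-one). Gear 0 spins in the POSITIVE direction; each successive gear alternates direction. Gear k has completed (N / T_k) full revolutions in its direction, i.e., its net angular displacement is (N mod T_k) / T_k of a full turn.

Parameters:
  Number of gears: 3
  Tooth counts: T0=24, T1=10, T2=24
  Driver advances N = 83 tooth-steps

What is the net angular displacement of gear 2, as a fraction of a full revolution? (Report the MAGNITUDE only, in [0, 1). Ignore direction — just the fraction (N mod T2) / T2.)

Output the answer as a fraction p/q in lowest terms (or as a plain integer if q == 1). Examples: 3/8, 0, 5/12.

Answer: 11/24

Derivation:
Chain of 3 gears, tooth counts: [24, 10, 24]
  gear 0: T0=24, direction=positive, advance = 83 mod 24 = 11 teeth = 11/24 turn
  gear 1: T1=10, direction=negative, advance = 83 mod 10 = 3 teeth = 3/10 turn
  gear 2: T2=24, direction=positive, advance = 83 mod 24 = 11 teeth = 11/24 turn
Gear 2: 83 mod 24 = 11
Fraction = 11 / 24 = 11/24 (gcd(11,24)=1) = 11/24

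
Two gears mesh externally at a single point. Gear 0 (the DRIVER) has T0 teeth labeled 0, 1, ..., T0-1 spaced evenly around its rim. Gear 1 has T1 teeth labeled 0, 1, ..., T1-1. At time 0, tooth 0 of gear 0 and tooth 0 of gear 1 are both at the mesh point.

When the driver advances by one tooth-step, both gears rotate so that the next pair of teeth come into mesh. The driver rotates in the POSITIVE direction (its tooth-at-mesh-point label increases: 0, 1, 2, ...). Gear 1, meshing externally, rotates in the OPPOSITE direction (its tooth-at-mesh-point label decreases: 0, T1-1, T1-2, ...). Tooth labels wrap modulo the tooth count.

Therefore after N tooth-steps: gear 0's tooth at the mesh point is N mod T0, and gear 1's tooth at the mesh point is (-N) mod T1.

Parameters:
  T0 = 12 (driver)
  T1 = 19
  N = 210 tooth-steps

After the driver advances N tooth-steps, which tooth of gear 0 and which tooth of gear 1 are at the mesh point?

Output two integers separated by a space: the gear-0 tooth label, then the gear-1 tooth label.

Answer: 6 18

Derivation:
Gear 0 (driver, T0=12): tooth at mesh = N mod T0
  210 = 17 * 12 + 6, so 210 mod 12 = 6
  gear 0 tooth = 6
Gear 1 (driven, T1=19): tooth at mesh = (-N) mod T1
  210 = 11 * 19 + 1, so 210 mod 19 = 1
  (-210) mod 19 = (-1) mod 19 = 19 - 1 = 18
Mesh after 210 steps: gear-0 tooth 6 meets gear-1 tooth 18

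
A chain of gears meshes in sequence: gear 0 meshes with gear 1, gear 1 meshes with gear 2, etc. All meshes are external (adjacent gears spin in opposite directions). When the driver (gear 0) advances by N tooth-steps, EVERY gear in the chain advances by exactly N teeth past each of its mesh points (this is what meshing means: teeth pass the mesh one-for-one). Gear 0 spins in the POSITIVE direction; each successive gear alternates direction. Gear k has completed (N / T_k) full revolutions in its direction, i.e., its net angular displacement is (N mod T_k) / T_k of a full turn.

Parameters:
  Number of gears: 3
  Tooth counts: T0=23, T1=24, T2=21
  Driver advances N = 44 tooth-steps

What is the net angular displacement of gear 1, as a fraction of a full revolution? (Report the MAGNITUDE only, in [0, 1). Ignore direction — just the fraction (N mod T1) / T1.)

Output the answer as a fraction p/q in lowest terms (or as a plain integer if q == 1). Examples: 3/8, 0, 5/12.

Chain of 3 gears, tooth counts: [23, 24, 21]
  gear 0: T0=23, direction=positive, advance = 44 mod 23 = 21 teeth = 21/23 turn
  gear 1: T1=24, direction=negative, advance = 44 mod 24 = 20 teeth = 20/24 turn
  gear 2: T2=21, direction=positive, advance = 44 mod 21 = 2 teeth = 2/21 turn
Gear 1: 44 mod 24 = 20
Fraction = 20 / 24 = 5/6 (gcd(20,24)=4) = 5/6

Answer: 5/6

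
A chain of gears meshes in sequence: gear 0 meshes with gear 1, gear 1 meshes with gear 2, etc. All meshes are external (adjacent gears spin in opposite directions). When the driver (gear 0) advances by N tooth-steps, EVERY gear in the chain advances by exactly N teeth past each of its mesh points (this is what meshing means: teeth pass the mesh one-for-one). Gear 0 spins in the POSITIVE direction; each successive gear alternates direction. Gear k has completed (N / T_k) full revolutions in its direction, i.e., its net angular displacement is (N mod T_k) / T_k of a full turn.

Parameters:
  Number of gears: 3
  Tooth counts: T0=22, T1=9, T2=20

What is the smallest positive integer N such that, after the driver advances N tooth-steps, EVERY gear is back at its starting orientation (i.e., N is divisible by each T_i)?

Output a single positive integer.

Answer: 1980

Derivation:
Gear k returns to start when N is a multiple of T_k.
All gears at start simultaneously when N is a common multiple of [22, 9, 20]; the smallest such N is lcm(22, 9, 20).
Start: lcm = T0 = 22
Fold in T1=9: gcd(22, 9) = 1; lcm(22, 9) = 22 * 9 / 1 = 198 / 1 = 198
Fold in T2=20: gcd(198, 20) = 2; lcm(198, 20) = 198 * 20 / 2 = 3960 / 2 = 1980
Full cycle length = 1980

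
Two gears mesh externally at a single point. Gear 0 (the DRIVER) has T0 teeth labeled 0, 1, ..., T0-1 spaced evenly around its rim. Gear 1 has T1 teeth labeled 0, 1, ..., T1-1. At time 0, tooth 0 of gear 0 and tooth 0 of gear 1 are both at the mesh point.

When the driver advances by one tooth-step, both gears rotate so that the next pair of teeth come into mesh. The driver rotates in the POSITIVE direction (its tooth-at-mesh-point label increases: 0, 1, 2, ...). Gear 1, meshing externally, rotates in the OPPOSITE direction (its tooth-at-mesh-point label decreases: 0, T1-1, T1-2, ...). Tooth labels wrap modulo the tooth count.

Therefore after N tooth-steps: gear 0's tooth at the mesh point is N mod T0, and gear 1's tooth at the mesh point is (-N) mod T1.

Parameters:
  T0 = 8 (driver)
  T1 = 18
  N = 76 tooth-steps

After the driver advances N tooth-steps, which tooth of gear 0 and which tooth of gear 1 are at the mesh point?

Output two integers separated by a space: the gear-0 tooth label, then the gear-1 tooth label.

Gear 0 (driver, T0=8): tooth at mesh = N mod T0
  76 = 9 * 8 + 4, so 76 mod 8 = 4
  gear 0 tooth = 4
Gear 1 (driven, T1=18): tooth at mesh = (-N) mod T1
  76 = 4 * 18 + 4, so 76 mod 18 = 4
  (-76) mod 18 = (-4) mod 18 = 18 - 4 = 14
Mesh after 76 steps: gear-0 tooth 4 meets gear-1 tooth 14

Answer: 4 14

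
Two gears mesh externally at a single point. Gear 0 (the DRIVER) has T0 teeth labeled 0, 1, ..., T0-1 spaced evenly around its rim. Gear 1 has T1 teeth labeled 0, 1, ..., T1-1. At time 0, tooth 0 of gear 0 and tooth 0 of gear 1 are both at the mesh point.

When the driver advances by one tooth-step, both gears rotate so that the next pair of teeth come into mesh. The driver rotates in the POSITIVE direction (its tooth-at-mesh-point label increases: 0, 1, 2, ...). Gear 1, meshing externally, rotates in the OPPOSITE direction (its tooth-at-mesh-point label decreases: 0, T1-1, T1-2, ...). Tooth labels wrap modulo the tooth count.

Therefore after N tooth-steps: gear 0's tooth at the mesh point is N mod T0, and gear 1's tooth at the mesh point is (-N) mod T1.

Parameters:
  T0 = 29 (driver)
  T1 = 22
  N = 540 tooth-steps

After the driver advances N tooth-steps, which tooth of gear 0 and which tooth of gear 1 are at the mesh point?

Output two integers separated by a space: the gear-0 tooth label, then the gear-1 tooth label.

Answer: 18 10

Derivation:
Gear 0 (driver, T0=29): tooth at mesh = N mod T0
  540 = 18 * 29 + 18, so 540 mod 29 = 18
  gear 0 tooth = 18
Gear 1 (driven, T1=22): tooth at mesh = (-N) mod T1
  540 = 24 * 22 + 12, so 540 mod 22 = 12
  (-540) mod 22 = (-12) mod 22 = 22 - 12 = 10
Mesh after 540 steps: gear-0 tooth 18 meets gear-1 tooth 10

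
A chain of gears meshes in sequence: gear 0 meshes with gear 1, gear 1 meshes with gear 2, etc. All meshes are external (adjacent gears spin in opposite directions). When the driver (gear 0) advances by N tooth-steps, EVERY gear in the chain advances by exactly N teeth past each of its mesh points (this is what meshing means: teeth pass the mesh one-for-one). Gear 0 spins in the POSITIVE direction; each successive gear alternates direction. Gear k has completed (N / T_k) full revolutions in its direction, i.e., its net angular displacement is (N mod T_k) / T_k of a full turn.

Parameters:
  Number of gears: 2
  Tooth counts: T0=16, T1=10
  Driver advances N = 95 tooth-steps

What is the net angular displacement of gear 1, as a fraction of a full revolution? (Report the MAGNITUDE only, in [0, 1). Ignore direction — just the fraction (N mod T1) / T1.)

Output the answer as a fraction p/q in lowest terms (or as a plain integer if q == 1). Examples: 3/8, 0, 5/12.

Chain of 2 gears, tooth counts: [16, 10]
  gear 0: T0=16, direction=positive, advance = 95 mod 16 = 15 teeth = 15/16 turn
  gear 1: T1=10, direction=negative, advance = 95 mod 10 = 5 teeth = 5/10 turn
Gear 1: 95 mod 10 = 5
Fraction = 5 / 10 = 1/2 (gcd(5,10)=5) = 1/2

Answer: 1/2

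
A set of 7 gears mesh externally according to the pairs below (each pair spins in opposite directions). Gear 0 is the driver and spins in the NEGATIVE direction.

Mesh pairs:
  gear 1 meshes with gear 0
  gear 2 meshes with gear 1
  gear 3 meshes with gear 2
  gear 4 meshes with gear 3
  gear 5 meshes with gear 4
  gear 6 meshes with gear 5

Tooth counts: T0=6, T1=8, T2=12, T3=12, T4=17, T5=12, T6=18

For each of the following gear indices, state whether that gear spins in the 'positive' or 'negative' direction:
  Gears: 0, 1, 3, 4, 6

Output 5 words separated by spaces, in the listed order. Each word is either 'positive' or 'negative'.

Answer: negative positive positive negative negative

Derivation:
Gear 0 (driver): negative (depth 0)
  gear 1: meshes with gear 0 -> depth 1 -> positive (opposite of gear 0)
  gear 2: meshes with gear 1 -> depth 2 -> negative (opposite of gear 1)
  gear 3: meshes with gear 2 -> depth 3 -> positive (opposite of gear 2)
  gear 4: meshes with gear 3 -> depth 4 -> negative (opposite of gear 3)
  gear 5: meshes with gear 4 -> depth 5 -> positive (opposite of gear 4)
  gear 6: meshes with gear 5 -> depth 6 -> negative (opposite of gear 5)
Queried indices 0, 1, 3, 4, 6 -> negative, positive, positive, negative, negative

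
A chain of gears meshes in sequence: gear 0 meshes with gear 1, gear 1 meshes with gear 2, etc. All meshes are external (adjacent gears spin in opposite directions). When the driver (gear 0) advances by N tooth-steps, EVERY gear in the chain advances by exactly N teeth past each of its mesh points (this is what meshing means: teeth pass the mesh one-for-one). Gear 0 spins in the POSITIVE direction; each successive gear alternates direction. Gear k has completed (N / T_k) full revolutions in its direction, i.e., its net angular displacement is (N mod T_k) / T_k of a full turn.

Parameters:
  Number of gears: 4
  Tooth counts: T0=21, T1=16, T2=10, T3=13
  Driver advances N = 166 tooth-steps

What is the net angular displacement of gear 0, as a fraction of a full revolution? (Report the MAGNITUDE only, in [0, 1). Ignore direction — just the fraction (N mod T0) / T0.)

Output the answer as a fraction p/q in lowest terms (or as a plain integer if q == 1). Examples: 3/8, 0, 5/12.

Chain of 4 gears, tooth counts: [21, 16, 10, 13]
  gear 0: T0=21, direction=positive, advance = 166 mod 21 = 19 teeth = 19/21 turn
  gear 1: T1=16, direction=negative, advance = 166 mod 16 = 6 teeth = 6/16 turn
  gear 2: T2=10, direction=positive, advance = 166 mod 10 = 6 teeth = 6/10 turn
  gear 3: T3=13, direction=negative, advance = 166 mod 13 = 10 teeth = 10/13 turn
Gear 0: 166 mod 21 = 19
Fraction = 19 / 21 = 19/21 (gcd(19,21)=1) = 19/21

Answer: 19/21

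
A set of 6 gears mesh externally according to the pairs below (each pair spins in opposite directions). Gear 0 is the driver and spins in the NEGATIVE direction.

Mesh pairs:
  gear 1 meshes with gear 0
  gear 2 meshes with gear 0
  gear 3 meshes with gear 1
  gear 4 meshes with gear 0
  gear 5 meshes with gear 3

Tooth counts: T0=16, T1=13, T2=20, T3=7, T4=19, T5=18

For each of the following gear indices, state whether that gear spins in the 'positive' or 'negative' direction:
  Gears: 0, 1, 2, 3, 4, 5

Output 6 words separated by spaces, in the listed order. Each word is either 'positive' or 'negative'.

Answer: negative positive positive negative positive positive

Derivation:
Gear 0 (driver): negative (depth 0)
  gear 1: meshes with gear 0 -> depth 1 -> positive (opposite of gear 0)
  gear 2: meshes with gear 0 -> depth 1 -> positive (opposite of gear 0)
  gear 3: meshes with gear 1 -> depth 2 -> negative (opposite of gear 1)
  gear 4: meshes with gear 0 -> depth 1 -> positive (opposite of gear 0)
  gear 5: meshes with gear 3 -> depth 3 -> positive (opposite of gear 3)
Queried indices 0, 1, 2, 3, 4, 5 -> negative, positive, positive, negative, positive, positive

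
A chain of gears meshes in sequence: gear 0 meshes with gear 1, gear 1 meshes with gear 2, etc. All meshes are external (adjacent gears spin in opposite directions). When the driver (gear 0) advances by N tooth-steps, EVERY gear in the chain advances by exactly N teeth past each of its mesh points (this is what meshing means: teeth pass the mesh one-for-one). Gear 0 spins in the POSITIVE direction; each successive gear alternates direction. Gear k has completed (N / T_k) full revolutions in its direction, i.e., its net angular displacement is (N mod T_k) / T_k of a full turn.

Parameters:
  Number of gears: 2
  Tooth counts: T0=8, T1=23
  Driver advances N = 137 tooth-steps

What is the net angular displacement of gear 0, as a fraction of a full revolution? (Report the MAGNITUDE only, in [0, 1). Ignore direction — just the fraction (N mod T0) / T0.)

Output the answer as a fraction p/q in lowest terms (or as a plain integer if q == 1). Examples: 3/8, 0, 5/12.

Chain of 2 gears, tooth counts: [8, 23]
  gear 0: T0=8, direction=positive, advance = 137 mod 8 = 1 teeth = 1/8 turn
  gear 1: T1=23, direction=negative, advance = 137 mod 23 = 22 teeth = 22/23 turn
Gear 0: 137 mod 8 = 1
Fraction = 1 / 8 = 1/8 (gcd(1,8)=1) = 1/8

Answer: 1/8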